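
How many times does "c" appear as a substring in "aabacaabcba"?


Searching for "c" in "aabacaabcba"
Scanning each position:
  Position 0: "a" => no
  Position 1: "a" => no
  Position 2: "b" => no
  Position 3: "a" => no
  Position 4: "c" => MATCH
  Position 5: "a" => no
  Position 6: "a" => no
  Position 7: "b" => no
  Position 8: "c" => MATCH
  Position 9: "b" => no
  Position 10: "a" => no
Total occurrences: 2

2


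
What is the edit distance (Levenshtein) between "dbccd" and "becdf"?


Computing edit distance: "dbccd" -> "becdf"
DP table:
           b    e    c    d    f
      0    1    2    3    4    5
  d   1    1    2    3    3    4
  b   2    1    2    3    4    4
  c   3    2    2    2    3    4
  c   4    3    3    2    3    4
  d   5    4    4    3    2    3
Edit distance = dp[5][5] = 3

3


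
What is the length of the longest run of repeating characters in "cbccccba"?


Input: "cbccccba"
Scanning for longest run:
  Position 1 ('b'): new char, reset run to 1
  Position 2 ('c'): new char, reset run to 1
  Position 3 ('c'): continues run of 'c', length=2
  Position 4 ('c'): continues run of 'c', length=3
  Position 5 ('c'): continues run of 'c', length=4
  Position 6 ('b'): new char, reset run to 1
  Position 7 ('a'): new char, reset run to 1
Longest run: 'c' with length 4

4


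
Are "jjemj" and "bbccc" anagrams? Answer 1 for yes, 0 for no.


Strings: "jjemj", "bbccc"
Sorted first:  ejjjm
Sorted second: bbccc
Differ at position 0: 'e' vs 'b' => not anagrams

0


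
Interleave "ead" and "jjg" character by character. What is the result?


Interleaving "ead" and "jjg":
  Position 0: 'e' from first, 'j' from second => "ej"
  Position 1: 'a' from first, 'j' from second => "aj"
  Position 2: 'd' from first, 'g' from second => "dg"
Result: ejajdg

ejajdg


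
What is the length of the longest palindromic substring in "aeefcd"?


Input: "aeefcd"
Checking substrings for palindromes:
  [1:3] "ee" (len 2) => palindrome
Longest palindromic substring: "ee" with length 2

2


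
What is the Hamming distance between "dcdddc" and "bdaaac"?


Comparing "dcdddc" and "bdaaac" position by position:
  Position 0: 'd' vs 'b' => differ
  Position 1: 'c' vs 'd' => differ
  Position 2: 'd' vs 'a' => differ
  Position 3: 'd' vs 'a' => differ
  Position 4: 'd' vs 'a' => differ
  Position 5: 'c' vs 'c' => same
Total differences (Hamming distance): 5

5


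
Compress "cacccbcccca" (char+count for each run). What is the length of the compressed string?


Input: cacccbcccca
Runs:
  'c' x 1 => "c1"
  'a' x 1 => "a1"
  'c' x 3 => "c3"
  'b' x 1 => "b1"
  'c' x 4 => "c4"
  'a' x 1 => "a1"
Compressed: "c1a1c3b1c4a1"
Compressed length: 12

12


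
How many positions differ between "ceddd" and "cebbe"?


Comparing "ceddd" and "cebbe" position by position:
  Position 0: 'c' vs 'c' => same
  Position 1: 'e' vs 'e' => same
  Position 2: 'd' vs 'b' => DIFFER
  Position 3: 'd' vs 'b' => DIFFER
  Position 4: 'd' vs 'e' => DIFFER
Positions that differ: 3

3


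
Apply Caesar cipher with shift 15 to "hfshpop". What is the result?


Caesar cipher: shift "hfshpop" by 15
  'h' (pos 7) + 15 = pos 22 = 'w'
  'f' (pos 5) + 15 = pos 20 = 'u'
  's' (pos 18) + 15 = pos 7 = 'h'
  'h' (pos 7) + 15 = pos 22 = 'w'
  'p' (pos 15) + 15 = pos 4 = 'e'
  'o' (pos 14) + 15 = pos 3 = 'd'
  'p' (pos 15) + 15 = pos 4 = 'e'
Result: wuhwede

wuhwede


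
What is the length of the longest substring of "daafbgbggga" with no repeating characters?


Input: "daafbgbggga"
Sliding window (track last position of each char):
  Position 0 ('d'): window [0,0] length 1 -- new best
  Position 1 ('a'): window [0,1] length 2 -- new best
  Position 2 ('a'): repeat (last at 1), move window start to 2
  Position 2 ('a'): window [2,2] length 1
  Position 3 ('f'): window [2,3] length 2
  Position 4 ('b'): window [2,4] length 3 -- new best
  Position 5 ('g'): window [2,5] length 4 -- new best
  Position 6 ('b'): repeat (last at 4), move window start to 5
  Position 6 ('b'): window [5,6] length 2
  Position 7 ('g'): repeat (last at 5), move window start to 6
  Position 7 ('g'): window [6,7] length 2
  Position 8 ('g'): repeat (last at 7), move window start to 8
  Position 8 ('g'): window [8,8] length 1
  Position 9 ('g'): repeat (last at 8), move window start to 9
  Position 9 ('g'): window [9,9] length 1
  Position 10 ('a'): window [9,10] length 2
Longest substring with no repeats: "afbg" with length 4

4


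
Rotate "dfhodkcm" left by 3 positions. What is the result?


Input: "dfhodkcm", rotate left by 3
First 3 characters: "dfh"
Remaining characters: "odkcm"
Concatenate remaining + first: "odkcm" + "dfh" = "odkcmdfh"

odkcmdfh


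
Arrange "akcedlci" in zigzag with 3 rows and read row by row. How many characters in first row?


Zigzag "akcedlci" into 3 rows:
Placing characters:
  'a' => row 0
  'k' => row 1
  'c' => row 2
  'e' => row 1
  'd' => row 0
  'l' => row 1
  'c' => row 2
  'i' => row 1
Rows:
  Row 0: "ad"
  Row 1: "keli"
  Row 2: "cc"
First row length: 2

2


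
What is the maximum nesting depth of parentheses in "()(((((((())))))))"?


Input: "()(((((((())))))))"
Tracking depth:
  Position 0 '(': depth becomes 1
  Position 1 ')': depth becomes 0
  Position 2 '(': depth becomes 1
  Position 3 '(': depth becomes 2
  Position 4 '(': depth becomes 3
  Position 5 '(': depth becomes 4
  Position 6 '(': depth becomes 5
  Position 7 '(': depth becomes 6
  Position 8 '(': depth becomes 7
  Position 9 '(': depth becomes 8
  Position 10 ')': depth becomes 7
  Position 11 ')': depth becomes 6
  Position 12 ')': depth becomes 5
  Position 13 ')': depth becomes 4
  Position 14 ')': depth becomes 3
  Position 15 ')': depth becomes 2
  Position 16 ')': depth becomes 1
  Position 17 ')': depth becomes 0
Maximum depth reached: 8

8


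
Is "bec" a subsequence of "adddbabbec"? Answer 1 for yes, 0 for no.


Check if "bec" is a subsequence of "adddbabbec"
Greedy scan:
  Position 0 ('a'): no match needed
  Position 1 ('d'): no match needed
  Position 2 ('d'): no match needed
  Position 3 ('d'): no match needed
  Position 4 ('b'): matches sub[0] = 'b'
  Position 5 ('a'): no match needed
  Position 6 ('b'): no match needed
  Position 7 ('b'): no match needed
  Position 8 ('e'): matches sub[1] = 'e'
  Position 9 ('c'): matches sub[2] = 'c'
All 3 characters matched => is a subsequence

1


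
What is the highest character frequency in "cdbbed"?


Input: cdbbed
Character counts:
  'b': 2
  'c': 1
  'd': 2
  'e': 1
Maximum frequency: 2

2


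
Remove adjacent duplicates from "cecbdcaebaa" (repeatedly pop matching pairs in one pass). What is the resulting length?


Input: cecbdcaebaa
Stack-based adjacent duplicate removal:
  Read 'c': push. Stack: c
  Read 'e': push. Stack: ce
  Read 'c': push. Stack: cec
  Read 'b': push. Stack: cecb
  Read 'd': push. Stack: cecbd
  Read 'c': push. Stack: cecbdc
  Read 'a': push. Stack: cecbdca
  Read 'e': push. Stack: cecbdcae
  Read 'b': push. Stack: cecbdcaeb
  Read 'a': push. Stack: cecbdcaeba
  Read 'a': matches stack top 'a' => pop. Stack: cecbdcaeb
Final stack: "cecbdcaeb" (length 9)

9


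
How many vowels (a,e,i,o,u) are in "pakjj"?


Input: pakjj
Checking each character:
  'p' at position 0: consonant
  'a' at position 1: vowel (running total: 1)
  'k' at position 2: consonant
  'j' at position 3: consonant
  'j' at position 4: consonant
Total vowels: 1

1


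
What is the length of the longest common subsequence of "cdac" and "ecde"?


LCS of "cdac" and "ecde"
DP table:
           e    c    d    e
      0    0    0    0    0
  c   0    0    1    1    1
  d   0    0    1    2    2
  a   0    0    1    2    2
  c   0    0    1    2    2
LCS length = dp[4][4] = 2

2


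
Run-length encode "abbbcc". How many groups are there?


Input: abbbcc
Scanning for consecutive runs:
  Group 1: 'a' x 1 (positions 0-0)
  Group 2: 'b' x 3 (positions 1-3)
  Group 3: 'c' x 2 (positions 4-5)
Total groups: 3

3


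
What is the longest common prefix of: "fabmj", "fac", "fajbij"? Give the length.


Words: fabmj, fac, fajbij
  Position 0: all 'f' => match
  Position 1: all 'a' => match
  Position 2: ('b', 'c', 'j') => mismatch, stop
LCP = "fa" (length 2)

2


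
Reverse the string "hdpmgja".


Input: hdpmgja
Reading characters right to left:
  Position 6: 'a'
  Position 5: 'j'
  Position 4: 'g'
  Position 3: 'm'
  Position 2: 'p'
  Position 1: 'd'
  Position 0: 'h'
Reversed: ajgmpdh

ajgmpdh


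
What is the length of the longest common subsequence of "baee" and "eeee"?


LCS of "baee" and "eeee"
DP table:
           e    e    e    e
      0    0    0    0    0
  b   0    0    0    0    0
  a   0    0    0    0    0
  e   0    1    1    1    1
  e   0    1    2    2    2
LCS length = dp[4][4] = 2

2


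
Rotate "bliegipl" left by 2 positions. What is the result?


Input: "bliegipl", rotate left by 2
First 2 characters: "bl"
Remaining characters: "iegipl"
Concatenate remaining + first: "iegipl" + "bl" = "iegiplbl"

iegiplbl


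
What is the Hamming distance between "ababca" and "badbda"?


Comparing "ababca" and "badbda" position by position:
  Position 0: 'a' vs 'b' => differ
  Position 1: 'b' vs 'a' => differ
  Position 2: 'a' vs 'd' => differ
  Position 3: 'b' vs 'b' => same
  Position 4: 'c' vs 'd' => differ
  Position 5: 'a' vs 'a' => same
Total differences (Hamming distance): 4

4


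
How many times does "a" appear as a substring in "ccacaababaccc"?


Searching for "a" in "ccacaababaccc"
Scanning each position:
  Position 0: "c" => no
  Position 1: "c" => no
  Position 2: "a" => MATCH
  Position 3: "c" => no
  Position 4: "a" => MATCH
  Position 5: "a" => MATCH
  Position 6: "b" => no
  Position 7: "a" => MATCH
  Position 8: "b" => no
  Position 9: "a" => MATCH
  Position 10: "c" => no
  Position 11: "c" => no
  Position 12: "c" => no
Total occurrences: 5

5


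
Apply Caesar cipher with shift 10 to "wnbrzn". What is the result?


Caesar cipher: shift "wnbrzn" by 10
  'w' (pos 22) + 10 = pos 6 = 'g'
  'n' (pos 13) + 10 = pos 23 = 'x'
  'b' (pos 1) + 10 = pos 11 = 'l'
  'r' (pos 17) + 10 = pos 1 = 'b'
  'z' (pos 25) + 10 = pos 9 = 'j'
  'n' (pos 13) + 10 = pos 23 = 'x'
Result: gxlbjx

gxlbjx


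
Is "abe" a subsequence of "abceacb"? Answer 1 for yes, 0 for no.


Check if "abe" is a subsequence of "abceacb"
Greedy scan:
  Position 0 ('a'): matches sub[0] = 'a'
  Position 1 ('b'): matches sub[1] = 'b'
  Position 2 ('c'): no match needed
  Position 3 ('e'): matches sub[2] = 'e'
  Position 4 ('a'): no match needed
  Position 5 ('c'): no match needed
  Position 6 ('b'): no match needed
All 3 characters matched => is a subsequence

1


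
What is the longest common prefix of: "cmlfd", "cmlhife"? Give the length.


Words: cmlfd, cmlhife
  Position 0: all 'c' => match
  Position 1: all 'm' => match
  Position 2: all 'l' => match
  Position 3: ('f', 'h') => mismatch, stop
LCP = "cml" (length 3)

3


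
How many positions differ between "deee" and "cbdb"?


Comparing "deee" and "cbdb" position by position:
  Position 0: 'd' vs 'c' => DIFFER
  Position 1: 'e' vs 'b' => DIFFER
  Position 2: 'e' vs 'd' => DIFFER
  Position 3: 'e' vs 'b' => DIFFER
Positions that differ: 4

4


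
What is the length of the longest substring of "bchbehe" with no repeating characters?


Input: "bchbehe"
Sliding window (track last position of each char):
  Position 0 ('b'): window [0,0] length 1 -- new best
  Position 1 ('c'): window [0,1] length 2 -- new best
  Position 2 ('h'): window [0,2] length 3 -- new best
  Position 3 ('b'): repeat (last at 0), move window start to 1
  Position 3 ('b'): window [1,3] length 3
  Position 4 ('e'): window [1,4] length 4 -- new best
  Position 5 ('h'): repeat (last at 2), move window start to 3
  Position 5 ('h'): window [3,5] length 3
  Position 6 ('e'): repeat (last at 4), move window start to 5
  Position 6 ('e'): window [5,6] length 2
Longest substring with no repeats: "chbe" with length 4

4


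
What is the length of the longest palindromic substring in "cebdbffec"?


Input: "cebdbffec"
Checking substrings for palindromes:
  [2:5] "bdb" (len 3) => palindrome
  [5:7] "ff" (len 2) => palindrome
Longest palindromic substring: "bdb" with length 3

3


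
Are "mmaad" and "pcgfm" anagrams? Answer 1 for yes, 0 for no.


Strings: "mmaad", "pcgfm"
Sorted first:  aadmm
Sorted second: cfgmp
Differ at position 0: 'a' vs 'c' => not anagrams

0


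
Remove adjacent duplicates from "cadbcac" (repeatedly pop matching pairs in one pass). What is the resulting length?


Input: cadbcac
Stack-based adjacent duplicate removal:
  Read 'c': push. Stack: c
  Read 'a': push. Stack: ca
  Read 'd': push. Stack: cad
  Read 'b': push. Stack: cadb
  Read 'c': push. Stack: cadbc
  Read 'a': push. Stack: cadbca
  Read 'c': push. Stack: cadbcac
Final stack: "cadbcac" (length 7)

7


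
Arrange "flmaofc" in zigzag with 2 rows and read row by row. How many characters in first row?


Zigzag "flmaofc" into 2 rows:
Placing characters:
  'f' => row 0
  'l' => row 1
  'm' => row 0
  'a' => row 1
  'o' => row 0
  'f' => row 1
  'c' => row 0
Rows:
  Row 0: "fmoc"
  Row 1: "laf"
First row length: 4

4


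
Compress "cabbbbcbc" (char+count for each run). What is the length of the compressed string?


Input: cabbbbcbc
Runs:
  'c' x 1 => "c1"
  'a' x 1 => "a1"
  'b' x 4 => "b4"
  'c' x 1 => "c1"
  'b' x 1 => "b1"
  'c' x 1 => "c1"
Compressed: "c1a1b4c1b1c1"
Compressed length: 12

12


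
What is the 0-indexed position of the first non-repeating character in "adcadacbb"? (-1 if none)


Input: adcadacbb
Character frequencies:
  'a': 3
  'b': 2
  'c': 2
  'd': 2
Scanning left to right for freq == 1:
  Position 0 ('a'): freq=3, skip
  Position 1 ('d'): freq=2, skip
  Position 2 ('c'): freq=2, skip
  Position 3 ('a'): freq=3, skip
  Position 4 ('d'): freq=2, skip
  Position 5 ('a'): freq=3, skip
  Position 6 ('c'): freq=2, skip
  Position 7 ('b'): freq=2, skip
  Position 8 ('b'): freq=2, skip
  No unique character found => answer = -1

-1


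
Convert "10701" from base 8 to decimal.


Input: "10701" in base 8
Positional expansion:
  Digit '1' (value 1) x 8^4 = 4096
  Digit '0' (value 0) x 8^3 = 0
  Digit '7' (value 7) x 8^2 = 448
  Digit '0' (value 0) x 8^1 = 0
  Digit '1' (value 1) x 8^0 = 1
Sum = 4545

4545


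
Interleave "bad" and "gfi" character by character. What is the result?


Interleaving "bad" and "gfi":
  Position 0: 'b' from first, 'g' from second => "bg"
  Position 1: 'a' from first, 'f' from second => "af"
  Position 2: 'd' from first, 'i' from second => "di"
Result: bgafdi

bgafdi


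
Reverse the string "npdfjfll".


Input: npdfjfll
Reading characters right to left:
  Position 7: 'l'
  Position 6: 'l'
  Position 5: 'f'
  Position 4: 'j'
  Position 3: 'f'
  Position 2: 'd'
  Position 1: 'p'
  Position 0: 'n'
Reversed: llfjfdpn

llfjfdpn


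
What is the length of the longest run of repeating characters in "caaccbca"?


Input: "caaccbca"
Scanning for longest run:
  Position 1 ('a'): new char, reset run to 1
  Position 2 ('a'): continues run of 'a', length=2
  Position 3 ('c'): new char, reset run to 1
  Position 4 ('c'): continues run of 'c', length=2
  Position 5 ('b'): new char, reset run to 1
  Position 6 ('c'): new char, reset run to 1
  Position 7 ('a'): new char, reset run to 1
Longest run: 'a' with length 2

2


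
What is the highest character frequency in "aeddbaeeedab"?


Input: aeddbaeeedab
Character counts:
  'a': 3
  'b': 2
  'd': 3
  'e': 4
Maximum frequency: 4

4


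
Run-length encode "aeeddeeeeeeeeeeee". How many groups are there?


Input: aeeddeeeeeeeeeeee
Scanning for consecutive runs:
  Group 1: 'a' x 1 (positions 0-0)
  Group 2: 'e' x 2 (positions 1-2)
  Group 3: 'd' x 2 (positions 3-4)
  Group 4: 'e' x 12 (positions 5-16)
Total groups: 4

4


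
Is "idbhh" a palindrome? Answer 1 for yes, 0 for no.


Input: idbhh
Reversed: hhbdi
  Compare pos 0 ('i') with pos 4 ('h'): MISMATCH
  Compare pos 1 ('d') with pos 3 ('h'): MISMATCH
Result: not a palindrome

0


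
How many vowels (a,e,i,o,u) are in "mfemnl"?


Input: mfemnl
Checking each character:
  'm' at position 0: consonant
  'f' at position 1: consonant
  'e' at position 2: vowel (running total: 1)
  'm' at position 3: consonant
  'n' at position 4: consonant
  'l' at position 5: consonant
Total vowels: 1

1


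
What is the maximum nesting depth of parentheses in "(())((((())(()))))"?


Input: "(())((((())(()))))"
Tracking depth:
  Position 0 '(': depth becomes 1
  Position 1 '(': depth becomes 2
  Position 2 ')': depth becomes 1
  Position 3 ')': depth becomes 0
  Position 4 '(': depth becomes 1
  Position 5 '(': depth becomes 2
  Position 6 '(': depth becomes 3
  Position 7 '(': depth becomes 4
  Position 8 '(': depth becomes 5
  Position 9 ')': depth becomes 4
  Position 10 ')': depth becomes 3
  Position 11 '(': depth becomes 4
  Position 12 '(': depth becomes 5
  Position 13 ')': depth becomes 4
  Position 14 ')': depth becomes 3
  Position 15 ')': depth becomes 2
  Position 16 ')': depth becomes 1
  Position 17 ')': depth becomes 0
Maximum depth reached: 5

5


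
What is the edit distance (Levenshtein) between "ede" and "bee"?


Computing edit distance: "ede" -> "bee"
DP table:
           b    e    e
      0    1    2    3
  e   1    1    1    2
  d   2    2    2    2
  e   3    3    2    2
Edit distance = dp[3][3] = 2

2


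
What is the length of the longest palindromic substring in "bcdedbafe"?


Input: "bcdedbafe"
Checking substrings for palindromes:
  [2:5] "ded" (len 3) => palindrome
Longest palindromic substring: "ded" with length 3

3


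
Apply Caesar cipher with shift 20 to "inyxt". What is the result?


Caesar cipher: shift "inyxt" by 20
  'i' (pos 8) + 20 = pos 2 = 'c'
  'n' (pos 13) + 20 = pos 7 = 'h'
  'y' (pos 24) + 20 = pos 18 = 's'
  'x' (pos 23) + 20 = pos 17 = 'r'
  't' (pos 19) + 20 = pos 13 = 'n'
Result: chsrn

chsrn


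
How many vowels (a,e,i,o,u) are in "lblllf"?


Input: lblllf
Checking each character:
  'l' at position 0: consonant
  'b' at position 1: consonant
  'l' at position 2: consonant
  'l' at position 3: consonant
  'l' at position 4: consonant
  'f' at position 5: consonant
Total vowels: 0

0


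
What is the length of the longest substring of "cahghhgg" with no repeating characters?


Input: "cahghhgg"
Sliding window (track last position of each char):
  Position 0 ('c'): window [0,0] length 1 -- new best
  Position 1 ('a'): window [0,1] length 2 -- new best
  Position 2 ('h'): window [0,2] length 3 -- new best
  Position 3 ('g'): window [0,3] length 4 -- new best
  Position 4 ('h'): repeat (last at 2), move window start to 3
  Position 4 ('h'): window [3,4] length 2
  Position 5 ('h'): repeat (last at 4), move window start to 5
  Position 5 ('h'): window [5,5] length 1
  Position 6 ('g'): window [5,6] length 2
  Position 7 ('g'): repeat (last at 6), move window start to 7
  Position 7 ('g'): window [7,7] length 1
Longest substring with no repeats: "cahg" with length 4

4


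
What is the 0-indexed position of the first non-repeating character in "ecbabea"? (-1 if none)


Input: ecbabea
Character frequencies:
  'a': 2
  'b': 2
  'c': 1
  'e': 2
Scanning left to right for freq == 1:
  Position 0 ('e'): freq=2, skip
  Position 1 ('c'): unique! => answer = 1

1


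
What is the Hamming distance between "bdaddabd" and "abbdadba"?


Comparing "bdaddabd" and "abbdadba" position by position:
  Position 0: 'b' vs 'a' => differ
  Position 1: 'd' vs 'b' => differ
  Position 2: 'a' vs 'b' => differ
  Position 3: 'd' vs 'd' => same
  Position 4: 'd' vs 'a' => differ
  Position 5: 'a' vs 'd' => differ
  Position 6: 'b' vs 'b' => same
  Position 7: 'd' vs 'a' => differ
Total differences (Hamming distance): 6

6


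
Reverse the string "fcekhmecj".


Input: fcekhmecj
Reading characters right to left:
  Position 8: 'j'
  Position 7: 'c'
  Position 6: 'e'
  Position 5: 'm'
  Position 4: 'h'
  Position 3: 'k'
  Position 2: 'e'
  Position 1: 'c'
  Position 0: 'f'
Reversed: jcemhkecf

jcemhkecf


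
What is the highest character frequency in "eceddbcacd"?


Input: eceddbcacd
Character counts:
  'a': 1
  'b': 1
  'c': 3
  'd': 3
  'e': 2
Maximum frequency: 3

3


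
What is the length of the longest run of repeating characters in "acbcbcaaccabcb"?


Input: "acbcbcaaccabcb"
Scanning for longest run:
  Position 1 ('c'): new char, reset run to 1
  Position 2 ('b'): new char, reset run to 1
  Position 3 ('c'): new char, reset run to 1
  Position 4 ('b'): new char, reset run to 1
  Position 5 ('c'): new char, reset run to 1
  Position 6 ('a'): new char, reset run to 1
  Position 7 ('a'): continues run of 'a', length=2
  Position 8 ('c'): new char, reset run to 1
  Position 9 ('c'): continues run of 'c', length=2
  Position 10 ('a'): new char, reset run to 1
  Position 11 ('b'): new char, reset run to 1
  Position 12 ('c'): new char, reset run to 1
  Position 13 ('b'): new char, reset run to 1
Longest run: 'a' with length 2

2


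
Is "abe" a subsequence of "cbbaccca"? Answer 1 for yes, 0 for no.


Check if "abe" is a subsequence of "cbbaccca"
Greedy scan:
  Position 0 ('c'): no match needed
  Position 1 ('b'): no match needed
  Position 2 ('b'): no match needed
  Position 3 ('a'): matches sub[0] = 'a'
  Position 4 ('c'): no match needed
  Position 5 ('c'): no match needed
  Position 6 ('c'): no match needed
  Position 7 ('a'): no match needed
Only matched 1/3 characters => not a subsequence

0


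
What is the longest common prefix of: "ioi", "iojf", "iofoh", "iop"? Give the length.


Words: ioi, iojf, iofoh, iop
  Position 0: all 'i' => match
  Position 1: all 'o' => match
  Position 2: ('i', 'j', 'f', 'p') => mismatch, stop
LCP = "io" (length 2)

2


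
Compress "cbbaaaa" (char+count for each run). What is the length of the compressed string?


Input: cbbaaaa
Runs:
  'c' x 1 => "c1"
  'b' x 2 => "b2"
  'a' x 4 => "a4"
Compressed: "c1b2a4"
Compressed length: 6

6


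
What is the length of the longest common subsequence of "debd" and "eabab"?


LCS of "debd" and "eabab"
DP table:
           e    a    b    a    b
      0    0    0    0    0    0
  d   0    0    0    0    0    0
  e   0    1    1    1    1    1
  b   0    1    1    2    2    2
  d   0    1    1    2    2    2
LCS length = dp[4][5] = 2

2


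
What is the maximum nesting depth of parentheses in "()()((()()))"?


Input: "()()((()()))"
Tracking depth:
  Position 0 '(': depth becomes 1
  Position 1 ')': depth becomes 0
  Position 2 '(': depth becomes 1
  Position 3 ')': depth becomes 0
  Position 4 '(': depth becomes 1
  Position 5 '(': depth becomes 2
  Position 6 '(': depth becomes 3
  Position 7 ')': depth becomes 2
  Position 8 '(': depth becomes 3
  Position 9 ')': depth becomes 2
  Position 10 ')': depth becomes 1
  Position 11 ')': depth becomes 0
Maximum depth reached: 3

3


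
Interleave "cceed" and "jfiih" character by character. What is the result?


Interleaving "cceed" and "jfiih":
  Position 0: 'c' from first, 'j' from second => "cj"
  Position 1: 'c' from first, 'f' from second => "cf"
  Position 2: 'e' from first, 'i' from second => "ei"
  Position 3: 'e' from first, 'i' from second => "ei"
  Position 4: 'd' from first, 'h' from second => "dh"
Result: cjcfeieidh

cjcfeieidh


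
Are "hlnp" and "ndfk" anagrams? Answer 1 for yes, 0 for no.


Strings: "hlnp", "ndfk"
Sorted first:  hlnp
Sorted second: dfkn
Differ at position 0: 'h' vs 'd' => not anagrams

0


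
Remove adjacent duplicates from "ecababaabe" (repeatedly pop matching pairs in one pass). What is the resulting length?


Input: ecababaabe
Stack-based adjacent duplicate removal:
  Read 'e': push. Stack: e
  Read 'c': push. Stack: ec
  Read 'a': push. Stack: eca
  Read 'b': push. Stack: ecab
  Read 'a': push. Stack: ecaba
  Read 'b': push. Stack: ecabab
  Read 'a': push. Stack: ecababa
  Read 'a': matches stack top 'a' => pop. Stack: ecabab
  Read 'b': matches stack top 'b' => pop. Stack: ecaba
  Read 'e': push. Stack: ecabae
Final stack: "ecabae" (length 6)

6


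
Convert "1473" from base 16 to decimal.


Input: "1473" in base 16
Positional expansion:
  Digit '1' (value 1) x 16^3 = 4096
  Digit '4' (value 4) x 16^2 = 1024
  Digit '7' (value 7) x 16^1 = 112
  Digit '3' (value 3) x 16^0 = 3
Sum = 5235

5235


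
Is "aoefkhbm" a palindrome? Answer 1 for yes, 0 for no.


Input: aoefkhbm
Reversed: mbhkfeoa
  Compare pos 0 ('a') with pos 7 ('m'): MISMATCH
  Compare pos 1 ('o') with pos 6 ('b'): MISMATCH
  Compare pos 2 ('e') with pos 5 ('h'): MISMATCH
  Compare pos 3 ('f') with pos 4 ('k'): MISMATCH
Result: not a palindrome

0


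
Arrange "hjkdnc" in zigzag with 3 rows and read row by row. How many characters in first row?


Zigzag "hjkdnc" into 3 rows:
Placing characters:
  'h' => row 0
  'j' => row 1
  'k' => row 2
  'd' => row 1
  'n' => row 0
  'c' => row 1
Rows:
  Row 0: "hn"
  Row 1: "jdc"
  Row 2: "k"
First row length: 2

2


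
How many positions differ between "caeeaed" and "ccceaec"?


Comparing "caeeaed" and "ccceaec" position by position:
  Position 0: 'c' vs 'c' => same
  Position 1: 'a' vs 'c' => DIFFER
  Position 2: 'e' vs 'c' => DIFFER
  Position 3: 'e' vs 'e' => same
  Position 4: 'a' vs 'a' => same
  Position 5: 'e' vs 'e' => same
  Position 6: 'd' vs 'c' => DIFFER
Positions that differ: 3

3


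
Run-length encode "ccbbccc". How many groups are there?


Input: ccbbccc
Scanning for consecutive runs:
  Group 1: 'c' x 2 (positions 0-1)
  Group 2: 'b' x 2 (positions 2-3)
  Group 3: 'c' x 3 (positions 4-6)
Total groups: 3

3


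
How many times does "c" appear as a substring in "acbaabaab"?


Searching for "c" in "acbaabaab"
Scanning each position:
  Position 0: "a" => no
  Position 1: "c" => MATCH
  Position 2: "b" => no
  Position 3: "a" => no
  Position 4: "a" => no
  Position 5: "b" => no
  Position 6: "a" => no
  Position 7: "a" => no
  Position 8: "b" => no
Total occurrences: 1

1


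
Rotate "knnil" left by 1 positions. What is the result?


Input: "knnil", rotate left by 1
First 1 characters: "k"
Remaining characters: "nnil"
Concatenate remaining + first: "nnil" + "k" = "nnilk"

nnilk


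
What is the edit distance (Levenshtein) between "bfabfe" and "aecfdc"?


Computing edit distance: "bfabfe" -> "aecfdc"
DP table:
           a    e    c    f    d    c
      0    1    2    3    4    5    6
  b   1    1    2    3    4    5    6
  f   2    2    2    3    3    4    5
  a   3    2    3    3    4    4    5
  b   4    3    3    4    4    5    5
  f   5    4    4    4    4    5    6
  e   6    5    4    5    5    5    6
Edit distance = dp[6][6] = 6

6


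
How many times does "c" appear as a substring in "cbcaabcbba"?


Searching for "c" in "cbcaabcbba"
Scanning each position:
  Position 0: "c" => MATCH
  Position 1: "b" => no
  Position 2: "c" => MATCH
  Position 3: "a" => no
  Position 4: "a" => no
  Position 5: "b" => no
  Position 6: "c" => MATCH
  Position 7: "b" => no
  Position 8: "b" => no
  Position 9: "a" => no
Total occurrences: 3

3


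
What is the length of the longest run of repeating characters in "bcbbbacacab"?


Input: "bcbbbacacab"
Scanning for longest run:
  Position 1 ('c'): new char, reset run to 1
  Position 2 ('b'): new char, reset run to 1
  Position 3 ('b'): continues run of 'b', length=2
  Position 4 ('b'): continues run of 'b', length=3
  Position 5 ('a'): new char, reset run to 1
  Position 6 ('c'): new char, reset run to 1
  Position 7 ('a'): new char, reset run to 1
  Position 8 ('c'): new char, reset run to 1
  Position 9 ('a'): new char, reset run to 1
  Position 10 ('b'): new char, reset run to 1
Longest run: 'b' with length 3

3


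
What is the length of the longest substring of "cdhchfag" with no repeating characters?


Input: "cdhchfag"
Sliding window (track last position of each char):
  Position 0 ('c'): window [0,0] length 1 -- new best
  Position 1 ('d'): window [0,1] length 2 -- new best
  Position 2 ('h'): window [0,2] length 3 -- new best
  Position 3 ('c'): repeat (last at 0), move window start to 1
  Position 3 ('c'): window [1,3] length 3
  Position 4 ('h'): repeat (last at 2), move window start to 3
  Position 4 ('h'): window [3,4] length 2
  Position 5 ('f'): window [3,5] length 3
  Position 6 ('a'): window [3,6] length 4 -- new best
  Position 7 ('g'): window [3,7] length 5 -- new best
Longest substring with no repeats: "chfag" with length 5

5


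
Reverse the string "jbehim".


Input: jbehim
Reading characters right to left:
  Position 5: 'm'
  Position 4: 'i'
  Position 3: 'h'
  Position 2: 'e'
  Position 1: 'b'
  Position 0: 'j'
Reversed: mihebj

mihebj


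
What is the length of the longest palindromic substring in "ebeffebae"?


Input: "ebeffebae"
Checking substrings for palindromes:
  [1:7] "beffeb" (len 6) => palindrome
  [2:6] "effe" (len 4) => palindrome
  [0:3] "ebe" (len 3) => palindrome
  [3:5] "ff" (len 2) => palindrome
Longest palindromic substring: "beffeb" with length 6

6


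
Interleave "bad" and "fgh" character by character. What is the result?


Interleaving "bad" and "fgh":
  Position 0: 'b' from first, 'f' from second => "bf"
  Position 1: 'a' from first, 'g' from second => "ag"
  Position 2: 'd' from first, 'h' from second => "dh"
Result: bfagdh

bfagdh


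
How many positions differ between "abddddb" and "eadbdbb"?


Comparing "abddddb" and "eadbdbb" position by position:
  Position 0: 'a' vs 'e' => DIFFER
  Position 1: 'b' vs 'a' => DIFFER
  Position 2: 'd' vs 'd' => same
  Position 3: 'd' vs 'b' => DIFFER
  Position 4: 'd' vs 'd' => same
  Position 5: 'd' vs 'b' => DIFFER
  Position 6: 'b' vs 'b' => same
Positions that differ: 4

4


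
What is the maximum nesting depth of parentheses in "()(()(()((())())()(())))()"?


Input: "()(()(()((())())()(())))()"
Tracking depth:
  Position 0 '(': depth becomes 1
  Position 1 ')': depth becomes 0
  Position 2 '(': depth becomes 1
  Position 3 '(': depth becomes 2
  Position 4 ')': depth becomes 1
  Position 5 '(': depth becomes 2
  Position 6 '(': depth becomes 3
  Position 7 ')': depth becomes 2
  Position 8 '(': depth becomes 3
  Position 9 '(': depth becomes 4
  Position 10 '(': depth becomes 5
  Position 11 ')': depth becomes 4
  Position 12 ')': depth becomes 3
  Position 13 '(': depth becomes 4
  Position 14 ')': depth becomes 3
  Position 15 ')': depth becomes 2
  Position 16 '(': depth becomes 3
  Position 17 ')': depth becomes 2
  Position 18 '(': depth becomes 3
  Position 19 '(': depth becomes 4
  Position 20 ')': depth becomes 3
  Position 21 ')': depth becomes 2
  Position 22 ')': depth becomes 1
  Position 23 ')': depth becomes 0
  Position 24 '(': depth becomes 1
  Position 25 ')': depth becomes 0
Maximum depth reached: 5

5


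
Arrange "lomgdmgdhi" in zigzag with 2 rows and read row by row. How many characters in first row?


Zigzag "lomgdmgdhi" into 2 rows:
Placing characters:
  'l' => row 0
  'o' => row 1
  'm' => row 0
  'g' => row 1
  'd' => row 0
  'm' => row 1
  'g' => row 0
  'd' => row 1
  'h' => row 0
  'i' => row 1
Rows:
  Row 0: "lmdgh"
  Row 1: "ogmdi"
First row length: 5

5


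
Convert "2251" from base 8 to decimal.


Input: "2251" in base 8
Positional expansion:
  Digit '2' (value 2) x 8^3 = 1024
  Digit '2' (value 2) x 8^2 = 128
  Digit '5' (value 5) x 8^1 = 40
  Digit '1' (value 1) x 8^0 = 1
Sum = 1193

1193


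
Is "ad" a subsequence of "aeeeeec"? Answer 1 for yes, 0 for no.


Check if "ad" is a subsequence of "aeeeeec"
Greedy scan:
  Position 0 ('a'): matches sub[0] = 'a'
  Position 1 ('e'): no match needed
  Position 2 ('e'): no match needed
  Position 3 ('e'): no match needed
  Position 4 ('e'): no match needed
  Position 5 ('e'): no match needed
  Position 6 ('c'): no match needed
Only matched 1/2 characters => not a subsequence

0


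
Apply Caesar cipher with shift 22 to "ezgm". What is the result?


Caesar cipher: shift "ezgm" by 22
  'e' (pos 4) + 22 = pos 0 = 'a'
  'z' (pos 25) + 22 = pos 21 = 'v'
  'g' (pos 6) + 22 = pos 2 = 'c'
  'm' (pos 12) + 22 = pos 8 = 'i'
Result: avci

avci


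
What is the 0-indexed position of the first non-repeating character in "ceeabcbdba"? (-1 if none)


Input: ceeabcbdba
Character frequencies:
  'a': 2
  'b': 3
  'c': 2
  'd': 1
  'e': 2
Scanning left to right for freq == 1:
  Position 0 ('c'): freq=2, skip
  Position 1 ('e'): freq=2, skip
  Position 2 ('e'): freq=2, skip
  Position 3 ('a'): freq=2, skip
  Position 4 ('b'): freq=3, skip
  Position 5 ('c'): freq=2, skip
  Position 6 ('b'): freq=3, skip
  Position 7 ('d'): unique! => answer = 7

7


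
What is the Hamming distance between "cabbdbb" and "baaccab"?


Comparing "cabbdbb" and "baaccab" position by position:
  Position 0: 'c' vs 'b' => differ
  Position 1: 'a' vs 'a' => same
  Position 2: 'b' vs 'a' => differ
  Position 3: 'b' vs 'c' => differ
  Position 4: 'd' vs 'c' => differ
  Position 5: 'b' vs 'a' => differ
  Position 6: 'b' vs 'b' => same
Total differences (Hamming distance): 5

5


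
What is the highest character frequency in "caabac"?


Input: caabac
Character counts:
  'a': 3
  'b': 1
  'c': 2
Maximum frequency: 3

3


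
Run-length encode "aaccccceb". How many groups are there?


Input: aaccccceb
Scanning for consecutive runs:
  Group 1: 'a' x 2 (positions 0-1)
  Group 2: 'c' x 5 (positions 2-6)
  Group 3: 'e' x 1 (positions 7-7)
  Group 4: 'b' x 1 (positions 8-8)
Total groups: 4

4


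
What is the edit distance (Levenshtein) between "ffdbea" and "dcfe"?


Computing edit distance: "ffdbea" -> "dcfe"
DP table:
           d    c    f    e
      0    1    2    3    4
  f   1    1    2    2    3
  f   2    2    2    2    3
  d   3    2    3    3    3
  b   4    3    3    4    4
  e   5    4    4    4    4
  a   6    5    5    5    5
Edit distance = dp[6][4] = 5

5


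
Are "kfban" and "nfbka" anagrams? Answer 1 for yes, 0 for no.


Strings: "kfban", "nfbka"
Sorted first:  abfkn
Sorted second: abfkn
Sorted forms match => anagrams

1


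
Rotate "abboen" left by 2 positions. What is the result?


Input: "abboen", rotate left by 2
First 2 characters: "ab"
Remaining characters: "boen"
Concatenate remaining + first: "boen" + "ab" = "boenab"

boenab


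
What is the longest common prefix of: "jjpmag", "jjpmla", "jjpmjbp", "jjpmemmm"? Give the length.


Words: jjpmag, jjpmla, jjpmjbp, jjpmemmm
  Position 0: all 'j' => match
  Position 1: all 'j' => match
  Position 2: all 'p' => match
  Position 3: all 'm' => match
  Position 4: ('a', 'l', 'j', 'e') => mismatch, stop
LCP = "jjpm" (length 4)

4


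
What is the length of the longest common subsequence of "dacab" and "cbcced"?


LCS of "dacab" and "cbcced"
DP table:
           c    b    c    c    e    d
      0    0    0    0    0    0    0
  d   0    0    0    0    0    0    1
  a   0    0    0    0    0    0    1
  c   0    1    1    1    1    1    1
  a   0    1    1    1    1    1    1
  b   0    1    2    2    2    2    2
LCS length = dp[5][6] = 2

2


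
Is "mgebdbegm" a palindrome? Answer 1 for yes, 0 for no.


Input: mgebdbegm
Reversed: mgebdbegm
  Compare pos 0 ('m') with pos 8 ('m'): match
  Compare pos 1 ('g') with pos 7 ('g'): match
  Compare pos 2 ('e') with pos 6 ('e'): match
  Compare pos 3 ('b') with pos 5 ('b'): match
Result: palindrome

1


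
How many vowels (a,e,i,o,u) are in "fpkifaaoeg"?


Input: fpkifaaoeg
Checking each character:
  'f' at position 0: consonant
  'p' at position 1: consonant
  'k' at position 2: consonant
  'i' at position 3: vowel (running total: 1)
  'f' at position 4: consonant
  'a' at position 5: vowel (running total: 2)
  'a' at position 6: vowel (running total: 3)
  'o' at position 7: vowel (running total: 4)
  'e' at position 8: vowel (running total: 5)
  'g' at position 9: consonant
Total vowels: 5

5


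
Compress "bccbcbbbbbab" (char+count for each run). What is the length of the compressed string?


Input: bccbcbbbbbab
Runs:
  'b' x 1 => "b1"
  'c' x 2 => "c2"
  'b' x 1 => "b1"
  'c' x 1 => "c1"
  'b' x 5 => "b5"
  'a' x 1 => "a1"
  'b' x 1 => "b1"
Compressed: "b1c2b1c1b5a1b1"
Compressed length: 14

14


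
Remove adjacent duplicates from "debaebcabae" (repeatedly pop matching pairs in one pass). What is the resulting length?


Input: debaebcabae
Stack-based adjacent duplicate removal:
  Read 'd': push. Stack: d
  Read 'e': push. Stack: de
  Read 'b': push. Stack: deb
  Read 'a': push. Stack: deba
  Read 'e': push. Stack: debae
  Read 'b': push. Stack: debaeb
  Read 'c': push. Stack: debaebc
  Read 'a': push. Stack: debaebca
  Read 'b': push. Stack: debaebcab
  Read 'a': push. Stack: debaebcaba
  Read 'e': push. Stack: debaebcabae
Final stack: "debaebcabae" (length 11)

11


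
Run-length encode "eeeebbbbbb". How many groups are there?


Input: eeeebbbbbb
Scanning for consecutive runs:
  Group 1: 'e' x 4 (positions 0-3)
  Group 2: 'b' x 6 (positions 4-9)
Total groups: 2

2


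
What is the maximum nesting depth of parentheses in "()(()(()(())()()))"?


Input: "()(()(()(())()()))"
Tracking depth:
  Position 0 '(': depth becomes 1
  Position 1 ')': depth becomes 0
  Position 2 '(': depth becomes 1
  Position 3 '(': depth becomes 2
  Position 4 ')': depth becomes 1
  Position 5 '(': depth becomes 2
  Position 6 '(': depth becomes 3
  Position 7 ')': depth becomes 2
  Position 8 '(': depth becomes 3
  Position 9 '(': depth becomes 4
  Position 10 ')': depth becomes 3
  Position 11 ')': depth becomes 2
  Position 12 '(': depth becomes 3
  Position 13 ')': depth becomes 2
  Position 14 '(': depth becomes 3
  Position 15 ')': depth becomes 2
  Position 16 ')': depth becomes 1
  Position 17 ')': depth becomes 0
Maximum depth reached: 4

4


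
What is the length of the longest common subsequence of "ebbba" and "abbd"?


LCS of "ebbba" and "abbd"
DP table:
           a    b    b    d
      0    0    0    0    0
  e   0    0    0    0    0
  b   0    0    1    1    1
  b   0    0    1    2    2
  b   0    0    1    2    2
  a   0    1    1    2    2
LCS length = dp[5][4] = 2

2


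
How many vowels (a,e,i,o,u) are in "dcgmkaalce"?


Input: dcgmkaalce
Checking each character:
  'd' at position 0: consonant
  'c' at position 1: consonant
  'g' at position 2: consonant
  'm' at position 3: consonant
  'k' at position 4: consonant
  'a' at position 5: vowel (running total: 1)
  'a' at position 6: vowel (running total: 2)
  'l' at position 7: consonant
  'c' at position 8: consonant
  'e' at position 9: vowel (running total: 3)
Total vowels: 3

3


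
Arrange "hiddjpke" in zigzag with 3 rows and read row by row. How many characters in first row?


Zigzag "hiddjpke" into 3 rows:
Placing characters:
  'h' => row 0
  'i' => row 1
  'd' => row 2
  'd' => row 1
  'j' => row 0
  'p' => row 1
  'k' => row 2
  'e' => row 1
Rows:
  Row 0: "hj"
  Row 1: "idpe"
  Row 2: "dk"
First row length: 2

2


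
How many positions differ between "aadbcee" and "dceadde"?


Comparing "aadbcee" and "dceadde" position by position:
  Position 0: 'a' vs 'd' => DIFFER
  Position 1: 'a' vs 'c' => DIFFER
  Position 2: 'd' vs 'e' => DIFFER
  Position 3: 'b' vs 'a' => DIFFER
  Position 4: 'c' vs 'd' => DIFFER
  Position 5: 'e' vs 'd' => DIFFER
  Position 6: 'e' vs 'e' => same
Positions that differ: 6

6


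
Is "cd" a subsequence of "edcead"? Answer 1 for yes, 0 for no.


Check if "cd" is a subsequence of "edcead"
Greedy scan:
  Position 0 ('e'): no match needed
  Position 1 ('d'): no match needed
  Position 2 ('c'): matches sub[0] = 'c'
  Position 3 ('e'): no match needed
  Position 4 ('a'): no match needed
  Position 5 ('d'): matches sub[1] = 'd'
All 2 characters matched => is a subsequence

1


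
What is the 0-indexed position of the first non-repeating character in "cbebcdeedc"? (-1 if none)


Input: cbebcdeedc
Character frequencies:
  'b': 2
  'c': 3
  'd': 2
  'e': 3
Scanning left to right for freq == 1:
  Position 0 ('c'): freq=3, skip
  Position 1 ('b'): freq=2, skip
  Position 2 ('e'): freq=3, skip
  Position 3 ('b'): freq=2, skip
  Position 4 ('c'): freq=3, skip
  Position 5 ('d'): freq=2, skip
  Position 6 ('e'): freq=3, skip
  Position 7 ('e'): freq=3, skip
  Position 8 ('d'): freq=2, skip
  Position 9 ('c'): freq=3, skip
  No unique character found => answer = -1

-1
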